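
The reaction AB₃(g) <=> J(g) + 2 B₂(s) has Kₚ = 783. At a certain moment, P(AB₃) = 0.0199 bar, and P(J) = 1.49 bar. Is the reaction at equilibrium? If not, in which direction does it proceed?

(B₂ is a pure solid — omitted from Qₚ.)
Qₚ = P(J) / P(AB₃) = (1.49) / (0.0199) = 74.9
Qₚ = 74.9 < Kₚ = 783, so the forward reaction proceeds.

in the forward direction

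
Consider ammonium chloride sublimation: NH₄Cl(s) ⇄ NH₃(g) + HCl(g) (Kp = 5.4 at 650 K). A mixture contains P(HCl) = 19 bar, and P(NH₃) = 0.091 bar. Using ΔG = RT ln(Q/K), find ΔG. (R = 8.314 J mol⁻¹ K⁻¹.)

(NH₄Cl is a pure solid — omitted from Qp.)
Qp = P(NH₃)·P(HCl) = (0.091)·(19) = 1.73
ΔG = RT ln(Qp/Kp) = (8.314 J mol⁻¹ K⁻¹)(650 K) × ln(1.73/5.4)
   = (5.404 kJ/mol)(-1.138) = -6.15 kJ/mol
ΔG < 0, so the forward reaction is spontaneous (proceeds forward).

ΔG = -6.15 kJ/mol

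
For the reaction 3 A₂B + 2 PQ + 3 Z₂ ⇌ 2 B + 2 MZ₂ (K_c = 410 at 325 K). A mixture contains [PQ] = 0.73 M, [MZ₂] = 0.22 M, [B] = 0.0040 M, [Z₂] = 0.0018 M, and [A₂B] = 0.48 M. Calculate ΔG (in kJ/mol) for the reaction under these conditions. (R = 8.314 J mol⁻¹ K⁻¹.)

Q_c = [B]²·[MZ₂]² / ([A₂B]³·[PQ]²·[Z₂]³) = (0.0040)²·(0.22)² / ((0.48)³·(0.73)²·(0.0018)³) = 2250
ΔG = RT ln(Q_c/K_c) = (8.314 J mol⁻¹ K⁻¹)(325 K) × ln(2250/410)
   = (2.702 kJ/mol)(1.703) = 4.60 kJ/mol
ΔG > 0, so the forward reaction is non-spontaneous (proceeds in reverse).

ΔG = 4.60 kJ/mol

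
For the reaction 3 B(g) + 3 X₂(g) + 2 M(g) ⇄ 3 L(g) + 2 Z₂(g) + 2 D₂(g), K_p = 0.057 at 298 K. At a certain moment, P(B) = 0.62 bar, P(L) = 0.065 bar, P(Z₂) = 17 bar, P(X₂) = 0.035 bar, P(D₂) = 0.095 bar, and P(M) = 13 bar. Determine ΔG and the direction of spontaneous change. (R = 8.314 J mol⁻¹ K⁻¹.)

Q_p = P(L)³·P(Z₂)²·P(D₂)² / (P(B)³·P(X₂)³·P(M)²) = (0.065)³·(17)²·(0.095)² / ((0.62)³·(0.035)³·(13)²) = 0.415
ΔG = RT ln(Q_p/K_p) = (8.314 J mol⁻¹ K⁻¹)(298 K) × ln(0.415/0.057)
   = (2.478 kJ/mol)(1.985) = 4.92 kJ/mol
ΔG > 0, so the forward reaction is non-spontaneous (proceeds in reverse).

ΔG = 4.92 kJ/mol; the forward reaction is non-spontaneous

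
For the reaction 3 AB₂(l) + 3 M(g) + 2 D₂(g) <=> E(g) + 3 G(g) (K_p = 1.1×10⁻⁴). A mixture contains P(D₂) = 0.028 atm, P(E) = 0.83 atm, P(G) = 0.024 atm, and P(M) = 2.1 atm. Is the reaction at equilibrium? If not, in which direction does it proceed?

reverse (toward reactants)

(AB₂ is a pure liquid — omitted from Q_p.)
Q_p = P(E)·P(G)³ / (P(M)³·P(D₂)²) = (0.83)·(0.024)³ / ((2.1)³·(0.028)²) = 0.0016
Q_p = 0.0016 > K_p = 1.1×10⁻⁴, so the reverse reaction proceeds.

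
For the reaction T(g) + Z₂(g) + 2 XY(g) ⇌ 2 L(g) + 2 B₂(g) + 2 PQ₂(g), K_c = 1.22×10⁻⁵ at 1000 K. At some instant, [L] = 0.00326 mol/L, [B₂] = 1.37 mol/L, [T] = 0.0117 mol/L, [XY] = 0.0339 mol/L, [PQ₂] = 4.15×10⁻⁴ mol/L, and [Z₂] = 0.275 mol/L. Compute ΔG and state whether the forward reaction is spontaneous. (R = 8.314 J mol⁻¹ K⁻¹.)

Q_c = [L]²·[B₂]²·[PQ₂]² / ([T]·[Z₂]·[XY]²) = (0.00326)²·(1.37)²·(4.15×10⁻⁴)² / ((0.0117)·(0.275)·(0.0339)²) = 9.29×10⁻⁷
ΔG = RT ln(Q_c/K_c) = (8.314 J mol⁻¹ K⁻¹)(1000 K) × ln(9.29×10⁻⁷/1.22×10⁻⁵)
   = (8.314 kJ/mol)(-2.575) = -21.4 kJ/mol
ΔG < 0, so the forward reaction is spontaneous (proceeds forward).

ΔG = -21.4 kJ/mol; the forward reaction is spontaneous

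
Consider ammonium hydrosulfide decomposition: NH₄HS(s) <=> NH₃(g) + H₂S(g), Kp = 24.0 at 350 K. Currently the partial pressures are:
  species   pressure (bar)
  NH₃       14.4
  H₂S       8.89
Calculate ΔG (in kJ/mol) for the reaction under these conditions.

ΔG = 4.87 kJ/mol

(NH₄HS is a pure solid — omitted from Qp.)
Qp = P(NH₃)·P(H₂S) = (14.4)·(8.89) = 128
ΔG = RT ln(Qp/Kp) = (8.314 J mol⁻¹ K⁻¹)(350 K) × ln(128/24.0)
   = (2.910 kJ/mol)(1.674) = 4.87 kJ/mol
ΔG > 0, so the forward reaction is non-spontaneous (proceeds in reverse).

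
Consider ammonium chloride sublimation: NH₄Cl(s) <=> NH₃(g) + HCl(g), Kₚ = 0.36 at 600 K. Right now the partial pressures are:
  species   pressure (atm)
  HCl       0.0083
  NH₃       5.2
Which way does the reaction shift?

(NH₄Cl is a pure solid — omitted from Qₚ.)
Qₚ = P(NH₃)·P(HCl) = (5.2)·(0.0083) = 0.043
Qₚ = 0.043 < Kₚ = 0.36, so the forward reaction proceeds.

forward (toward products)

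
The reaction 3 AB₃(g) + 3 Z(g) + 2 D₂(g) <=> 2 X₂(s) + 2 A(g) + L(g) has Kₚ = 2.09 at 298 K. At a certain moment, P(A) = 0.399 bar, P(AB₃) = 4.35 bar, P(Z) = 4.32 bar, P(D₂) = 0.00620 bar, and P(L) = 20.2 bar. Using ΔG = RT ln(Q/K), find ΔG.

ΔG = 4.45 kJ/mol

(X₂ is a pure solid — omitted from Qₚ.)
Qₚ = P(A)²·P(L) / (P(AB₃)³·P(Z)³·P(D₂)²) = (0.399)²·(20.2) / ((4.35)³·(4.32)³·(0.00620)²) = 12.6
ΔG = RT ln(Qₚ/Kₚ) = (8.314 J mol⁻¹ K⁻¹)(298 K) × ln(12.6/2.09)
   = (2.478 kJ/mol)(1.797) = 4.45 kJ/mol
ΔG > 0, so the forward reaction is non-spontaneous (proceeds in reverse).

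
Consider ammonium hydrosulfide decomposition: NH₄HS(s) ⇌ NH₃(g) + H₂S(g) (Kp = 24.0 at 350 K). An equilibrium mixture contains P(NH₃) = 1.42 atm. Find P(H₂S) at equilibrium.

(NH₄HS is a pure solid — omitted from Kp.)
At equilibrium, Kp = P(NH₃)·P(H₂S) = 24.0.
(1.42)·(P(H₂S)) = 24.0
P(H₂S) = 16.9 atm

P(H₂S) = 16.9 atm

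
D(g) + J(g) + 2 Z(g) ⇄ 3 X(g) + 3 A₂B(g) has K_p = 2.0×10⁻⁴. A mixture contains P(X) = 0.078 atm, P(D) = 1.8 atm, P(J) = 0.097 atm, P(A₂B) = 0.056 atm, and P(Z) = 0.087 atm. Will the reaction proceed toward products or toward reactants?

Q_p = P(X)³·P(A₂B)³ / (P(D)·P(J)·P(Z)²) = (0.078)³·(0.056)³ / ((1.8)·(0.097)·(0.087)²) = 6.3×10⁻⁵
Q_p = 6.3×10⁻⁵ < K_p = 2.0×10⁻⁴, so the forward reaction proceeds.

toward products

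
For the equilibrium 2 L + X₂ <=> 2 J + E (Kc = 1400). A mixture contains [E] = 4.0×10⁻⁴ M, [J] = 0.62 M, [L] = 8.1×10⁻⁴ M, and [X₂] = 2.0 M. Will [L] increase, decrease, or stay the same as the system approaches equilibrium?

Qc = [J]²·[E] / ([L]²·[X₂]) = (0.62)²·(4.0×10⁻⁴) / ((8.1×10⁻⁴)²·(2.0)) = 120
Qc = 120 < Kc = 1400: net forward reaction.
L is a reactant, so it decreases.

decrease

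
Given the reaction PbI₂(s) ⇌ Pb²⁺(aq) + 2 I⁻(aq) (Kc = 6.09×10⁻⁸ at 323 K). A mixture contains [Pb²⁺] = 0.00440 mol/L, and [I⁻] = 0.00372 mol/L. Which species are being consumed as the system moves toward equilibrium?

(PbI₂ is a pure solid — omitted from Qc.)
Qc = [Pb²⁺]·[I⁻]² = (0.00440)·(0.00372)² = 6.09×10⁻⁸
Qc = 6.09×10⁻⁸ = Kc; the system is at equilibrium.

none (at equilibrium)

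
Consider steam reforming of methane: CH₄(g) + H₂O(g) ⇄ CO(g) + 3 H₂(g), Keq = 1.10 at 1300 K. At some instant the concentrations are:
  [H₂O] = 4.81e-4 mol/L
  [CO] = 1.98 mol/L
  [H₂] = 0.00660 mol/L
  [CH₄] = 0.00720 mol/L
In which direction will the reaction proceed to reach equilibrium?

Q = [CO]·[H₂]³ / ([CH₄]·[H₂O]) = (1.98)·(0.00660)³ / ((0.00720)·(4.81e-4)) = 0.164
Q = 0.164 < Keq = 1.10, so the forward reaction proceeds.

toward products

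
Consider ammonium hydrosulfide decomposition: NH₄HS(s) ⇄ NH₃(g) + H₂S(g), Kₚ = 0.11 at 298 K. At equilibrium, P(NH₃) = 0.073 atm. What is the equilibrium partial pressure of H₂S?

P(H₂S) = 1.5 atm

(NH₄HS is a pure solid — omitted from Kₚ.)
At equilibrium, Kₚ = P(NH₃)·P(H₂S) = 0.11.
(0.073)·(P(H₂S)) = 0.11
P(H₂S) = 1.51 = 1.5 atm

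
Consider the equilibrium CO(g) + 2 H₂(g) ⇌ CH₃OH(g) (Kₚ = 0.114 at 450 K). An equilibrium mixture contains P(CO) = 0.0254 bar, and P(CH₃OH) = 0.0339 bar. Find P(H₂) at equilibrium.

P(H₂) = 3.42 bar

At equilibrium, Kₚ = P(CH₃OH) / (P(CO)·P(H₂)²) = 0.114.
(0.0339) / ((0.0254)·(P(H₂))²) = 0.114
P(H₂)² = 11.7 ⇒ P(H₂) = 3.42 bar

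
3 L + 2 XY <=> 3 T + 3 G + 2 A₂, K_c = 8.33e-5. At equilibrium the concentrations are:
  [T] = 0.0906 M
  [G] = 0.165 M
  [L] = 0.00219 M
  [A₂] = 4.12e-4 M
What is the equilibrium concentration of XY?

At equilibrium, K_c = [T]³·[G]³·[A₂]² / ([L]³·[XY]²) = 8.33e-5.
(0.0906)³·(0.165)³·(4.12e-4)² / ((0.00219)³·([XY])²) = 8.33e-5
[XY]² = 0.648 ⇒ [XY] = 0.805 M

[XY] = 0.805 M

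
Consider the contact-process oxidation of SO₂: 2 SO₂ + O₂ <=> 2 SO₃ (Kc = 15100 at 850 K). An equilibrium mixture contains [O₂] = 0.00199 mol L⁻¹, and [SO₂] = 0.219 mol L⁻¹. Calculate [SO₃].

[SO₃] = 1.20 mol L⁻¹

At equilibrium, Kc = [SO₃]² / ([SO₂]²·[O₂]) = 15100.
([SO₃])² / ((0.219)²·(0.00199)) = 15100
[SO₃]² = 1.44 ⇒ [SO₃] = 1.20 mol L⁻¹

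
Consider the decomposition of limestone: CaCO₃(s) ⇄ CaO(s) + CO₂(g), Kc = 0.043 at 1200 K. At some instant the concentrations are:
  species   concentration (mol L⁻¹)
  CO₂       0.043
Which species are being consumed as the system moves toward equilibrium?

(CaCO₃, CaO are pure solids — omitted from Qc.)
Qc = [CO₂] = 0.043
Qc = 0.043 = Kc; the system is at equilibrium.

none (at equilibrium)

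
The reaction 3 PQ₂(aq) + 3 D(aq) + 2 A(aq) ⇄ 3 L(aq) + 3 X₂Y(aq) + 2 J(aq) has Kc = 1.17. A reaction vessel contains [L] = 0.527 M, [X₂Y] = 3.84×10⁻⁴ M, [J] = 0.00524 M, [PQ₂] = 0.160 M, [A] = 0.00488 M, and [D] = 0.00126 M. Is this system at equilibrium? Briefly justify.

Qc = [L]³·[X₂Y]³·[J]² / ([PQ₂]³·[D]³·[A]²) = (0.527)³·(3.84×10⁻⁴)³·(0.00524)² / ((0.160)³·(0.00126)³·(0.00488)²) = 1.17
Qc = 1.17 = Kc; the system is at equilibrium.

yes, at equilibrium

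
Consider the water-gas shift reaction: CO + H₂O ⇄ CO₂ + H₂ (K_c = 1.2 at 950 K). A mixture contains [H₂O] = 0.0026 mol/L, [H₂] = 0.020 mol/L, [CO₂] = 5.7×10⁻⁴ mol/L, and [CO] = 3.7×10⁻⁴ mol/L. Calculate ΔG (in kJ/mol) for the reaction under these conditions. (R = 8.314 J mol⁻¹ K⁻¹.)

ΔG = 18.1 kJ/mol

Q_c = [CO₂]·[H₂] / ([CO]·[H₂O]) = (5.7×10⁻⁴)·(0.020) / ((3.7×10⁻⁴)·(0.0026)) = 11.9
ΔG = RT ln(Q_c/K_c) = (8.314 J mol⁻¹ K⁻¹)(950 K) × ln(11.9/1.2)
   = (7.898 kJ/mol)(2.294) = 18.1 kJ/mol
ΔG > 0, so the forward reaction is non-spontaneous (proceeds in reverse).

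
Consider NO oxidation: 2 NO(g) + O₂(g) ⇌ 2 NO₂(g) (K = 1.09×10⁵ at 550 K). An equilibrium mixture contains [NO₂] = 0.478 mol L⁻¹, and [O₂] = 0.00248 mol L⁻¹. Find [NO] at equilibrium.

[NO] = 0.0291 mol L⁻¹

At equilibrium, K = [NO₂]² / ([NO]²·[O₂]) = 1.09×10⁵.
(0.478)² / (([NO])²·(0.00248)) = 1.09×10⁵
[NO]² = 8.45×10⁻⁴ ⇒ [NO] = 0.0291 mol L⁻¹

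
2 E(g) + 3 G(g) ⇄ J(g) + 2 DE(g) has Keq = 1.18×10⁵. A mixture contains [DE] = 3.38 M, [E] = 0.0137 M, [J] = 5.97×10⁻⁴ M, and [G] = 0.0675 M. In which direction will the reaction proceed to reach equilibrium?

Q = [J]·[DE]² / ([E]²·[G]³) = (5.97×10⁻⁴)·(3.38)² / ((0.0137)²·(0.0675)³) = 1.18×10⁵
Q = 1.18×10⁵ = Keq, so the system is already at equilibrium.

neither direction; the system is at equilibrium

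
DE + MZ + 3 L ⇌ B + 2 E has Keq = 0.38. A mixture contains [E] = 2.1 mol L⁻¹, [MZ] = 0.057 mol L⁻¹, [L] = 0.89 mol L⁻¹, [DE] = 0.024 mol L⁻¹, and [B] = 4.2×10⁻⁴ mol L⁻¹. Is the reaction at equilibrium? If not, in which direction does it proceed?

toward reactants

Q = [B]·[E]² / ([DE]·[MZ]·[L]³) = (4.2×10⁻⁴)·(2.1)² / ((0.024)·(0.057)·(0.89)³) = 1.9
Q = 1.9 > Keq = 0.38, so the reverse reaction proceeds.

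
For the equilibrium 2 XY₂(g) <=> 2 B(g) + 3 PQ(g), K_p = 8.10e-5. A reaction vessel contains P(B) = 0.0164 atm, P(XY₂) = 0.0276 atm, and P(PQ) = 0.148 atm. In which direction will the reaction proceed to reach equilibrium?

toward reactants

Q_p = P(B)²·P(PQ)³ / P(XY₂)² = (0.0164)²·(0.148)³ / (0.0276)² = 0.00114
Q_p = 0.00114 > K_p = 8.10e-5, so the reverse reaction proceeds.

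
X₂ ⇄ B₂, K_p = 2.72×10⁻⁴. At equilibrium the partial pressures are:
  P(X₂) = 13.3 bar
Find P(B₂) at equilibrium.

P(B₂) = 0.00362 bar

At equilibrium, K_p = P(B₂) / P(X₂) = 2.72×10⁻⁴.
(P(B₂)) / (13.3) = 2.72×10⁻⁴
P(B₂) = 0.00362 bar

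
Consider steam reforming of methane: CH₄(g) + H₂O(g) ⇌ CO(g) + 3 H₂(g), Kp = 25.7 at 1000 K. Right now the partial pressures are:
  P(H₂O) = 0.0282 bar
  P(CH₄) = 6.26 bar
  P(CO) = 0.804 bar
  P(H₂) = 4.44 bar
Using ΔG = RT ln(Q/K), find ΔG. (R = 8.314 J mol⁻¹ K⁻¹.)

ΔG = 22.8 kJ/mol

Qp = P(CO)·P(H₂)³ / (P(CH₄)·P(H₂O)) = (0.804)·(4.44)³ / ((6.26)·(0.0282)) = 399
ΔG = RT ln(Qp/Kp) = (8.314 J mol⁻¹ K⁻¹)(1000 K) × ln(399/25.7)
   = (8.314 kJ/mol)(2.742) = 22.8 kJ/mol
ΔG > 0, so the forward reaction is non-spontaneous (proceeds in reverse).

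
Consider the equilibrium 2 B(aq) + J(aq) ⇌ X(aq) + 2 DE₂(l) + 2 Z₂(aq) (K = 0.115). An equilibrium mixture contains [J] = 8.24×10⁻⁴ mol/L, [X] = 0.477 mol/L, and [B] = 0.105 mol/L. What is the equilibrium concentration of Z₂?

(DE₂ is a pure liquid — omitted from K.)
At equilibrium, K = [X]·[Z₂]² / ([B]²·[J]) = 0.115.
(0.477)·([Z₂])² / ((0.105)²·(8.24×10⁻⁴)) = 0.115
[Z₂]² = 2.19×10⁻⁶ ⇒ [Z₂] = 0.00148 mol/L

[Z₂] = 0.00148 mol/L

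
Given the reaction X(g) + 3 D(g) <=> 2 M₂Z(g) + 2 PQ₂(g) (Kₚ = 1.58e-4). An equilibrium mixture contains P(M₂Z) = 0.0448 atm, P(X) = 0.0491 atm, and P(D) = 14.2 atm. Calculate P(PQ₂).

At equilibrium, Kₚ = P(M₂Z)²·P(PQ₂)² / (P(X)·P(D)³) = 1.58e-4.
(0.0448)²·(P(PQ₂))² / ((0.0491)·(14.2)³) = 1.58e-4
P(PQ₂)² = 11.1 ⇒ P(PQ₂) = 3.33 atm

P(PQ₂) = 3.33 atm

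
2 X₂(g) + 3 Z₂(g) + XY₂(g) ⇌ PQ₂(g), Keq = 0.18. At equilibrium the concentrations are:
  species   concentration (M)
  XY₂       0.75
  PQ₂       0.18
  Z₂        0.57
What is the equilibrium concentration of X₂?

[X₂] = 2.7 M

At equilibrium, Keq = [PQ₂] / ([X₂]²·[Z₂]³·[XY₂]) = 0.18.
(0.18) / (([X₂])²·(0.57)³·(0.75)) = 0.18
[X₂]² = 7.20 ⇒ [X₂] = 2.7 M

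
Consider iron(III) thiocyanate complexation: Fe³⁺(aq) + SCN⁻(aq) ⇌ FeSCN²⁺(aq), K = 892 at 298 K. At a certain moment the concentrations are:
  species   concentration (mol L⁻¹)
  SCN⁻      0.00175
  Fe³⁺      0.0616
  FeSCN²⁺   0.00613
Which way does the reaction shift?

to the right

Q = [FeSCN²⁺] / ([Fe³⁺]·[SCN⁻]) = (0.00613) / ((0.0616)·(0.00175)) = 56.9
Q = 56.9 < K = 892, so the forward reaction proceeds.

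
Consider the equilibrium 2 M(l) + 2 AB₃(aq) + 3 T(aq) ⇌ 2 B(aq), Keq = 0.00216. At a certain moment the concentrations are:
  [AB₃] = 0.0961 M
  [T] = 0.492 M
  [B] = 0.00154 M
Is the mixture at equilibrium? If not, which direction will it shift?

(M is a pure liquid — omitted from Q.)
Q = [B]² / ([AB₃]²·[T]³) = (0.00154)² / ((0.0961)²·(0.492)³) = 0.00216
Q = 0.00216 = Keq; the system is at equilibrium.

yes, at equilibrium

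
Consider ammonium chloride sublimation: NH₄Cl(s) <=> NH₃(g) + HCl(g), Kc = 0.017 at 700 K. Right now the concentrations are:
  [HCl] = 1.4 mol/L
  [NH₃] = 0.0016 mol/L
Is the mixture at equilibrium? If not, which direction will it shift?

no; Q < K, reaction proceeds forward

(NH₄Cl is a pure solid — omitted from Qc.)
Qc = [NH₃]·[HCl] = (0.0016)·(1.4) = 0.0022
Qc = 0.0022 < Kc = 0.017: net forward reaction.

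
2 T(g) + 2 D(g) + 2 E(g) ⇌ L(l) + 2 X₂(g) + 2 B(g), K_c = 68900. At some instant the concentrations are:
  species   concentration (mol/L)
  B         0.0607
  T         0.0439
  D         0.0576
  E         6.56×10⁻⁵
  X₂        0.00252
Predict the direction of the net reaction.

to the left

(L is a pure liquid — omitted from Q_c.)
Q_c = [X₂]²·[B]² / ([T]²·[D]²·[E]²) = (0.00252)²·(0.0607)² / ((0.0439)²·(0.0576)²·(6.56×10⁻⁵)²) = 8.50×10⁵
Q_c = 8.50×10⁵ > K_c = 68900, so the reverse reaction proceeds.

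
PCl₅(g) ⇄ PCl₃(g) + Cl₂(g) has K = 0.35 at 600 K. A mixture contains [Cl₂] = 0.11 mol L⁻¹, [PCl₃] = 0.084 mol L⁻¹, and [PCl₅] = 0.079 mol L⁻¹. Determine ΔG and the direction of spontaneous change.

ΔG = -5.47 kJ/mol; the forward reaction is spontaneous

Q = [PCl₃]·[Cl₂] / [PCl₅] = (0.084)·(0.11) / (0.079) = 0.117
ΔG = RT ln(Q/K) = (8.314 J mol⁻¹ K⁻¹)(600 K) × ln(0.117/0.35)
   = (4.988 kJ/mol)(-1.096) = -5.47 kJ/mol
ΔG < 0, so the forward reaction is spontaneous (proceeds forward).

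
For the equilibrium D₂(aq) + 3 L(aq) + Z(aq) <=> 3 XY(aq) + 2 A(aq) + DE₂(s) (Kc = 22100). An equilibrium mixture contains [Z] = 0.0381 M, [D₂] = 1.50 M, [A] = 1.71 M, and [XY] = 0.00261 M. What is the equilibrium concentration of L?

[L] = 3.45×10⁻⁴ M

(DE₂ is a pure solid — omitted from Kc.)
At equilibrium, Kc = [XY]³·[A]² / ([D₂]·[L]³·[Z]) = 22100.
(0.00261)³·(1.71)² / ((1.50)·([L])³·(0.0381)) = 22100
[L]³ = 4.12×10⁻¹¹ ⇒ [L] = 3.45×10⁻⁴ M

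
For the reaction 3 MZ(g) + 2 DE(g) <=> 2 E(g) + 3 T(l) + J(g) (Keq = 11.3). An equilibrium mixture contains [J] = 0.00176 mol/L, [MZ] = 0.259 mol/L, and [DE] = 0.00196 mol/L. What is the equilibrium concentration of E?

[E] = 0.0207 mol/L

(T is a pure liquid — omitted from Keq.)
At equilibrium, Keq = [E]²·[J] / ([MZ]³·[DE]²) = 11.3.
([E])²·(0.00176) / ((0.259)³·(0.00196)²) = 11.3
[E]² = 4.29e-4 ⇒ [E] = 0.0207 mol/L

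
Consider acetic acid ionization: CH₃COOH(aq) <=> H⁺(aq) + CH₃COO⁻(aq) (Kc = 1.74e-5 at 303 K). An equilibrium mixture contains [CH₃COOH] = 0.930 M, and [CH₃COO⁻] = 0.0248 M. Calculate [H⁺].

At equilibrium, Kc = [H⁺]·[CH₃COO⁻] / [CH₃COOH] = 1.74e-5.
([H⁺])·(0.0248) / (0.930) = 1.74e-5
[H⁺] = 6.53e-4 M

[H⁺] = 6.53e-4 M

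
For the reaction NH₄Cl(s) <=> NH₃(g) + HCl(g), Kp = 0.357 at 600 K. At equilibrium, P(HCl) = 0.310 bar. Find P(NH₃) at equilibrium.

P(NH₃) = 1.15 bar

(NH₄Cl is a pure solid — omitted from Kp.)
At equilibrium, Kp = P(NH₃)·P(HCl) = 0.357.
(P(NH₃))·(0.310) = 0.357
P(NH₃) = 1.15 bar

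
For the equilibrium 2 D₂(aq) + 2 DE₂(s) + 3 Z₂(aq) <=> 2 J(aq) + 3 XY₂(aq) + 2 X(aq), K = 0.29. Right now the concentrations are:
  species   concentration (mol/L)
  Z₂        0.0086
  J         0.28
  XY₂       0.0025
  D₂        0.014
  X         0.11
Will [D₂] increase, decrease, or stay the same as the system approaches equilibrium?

decrease

(DE₂ is a pure solid — omitted from Q.)
Q = [J]²·[XY₂]³·[X]² / ([D₂]²·[Z₂]³) = (0.28)²·(0.0025)³·(0.11)² / ((0.014)²·(0.0086)³) = 0.12
Q = 0.12 < K = 0.29: net forward reaction.
D₂ is a reactant, so it decreases.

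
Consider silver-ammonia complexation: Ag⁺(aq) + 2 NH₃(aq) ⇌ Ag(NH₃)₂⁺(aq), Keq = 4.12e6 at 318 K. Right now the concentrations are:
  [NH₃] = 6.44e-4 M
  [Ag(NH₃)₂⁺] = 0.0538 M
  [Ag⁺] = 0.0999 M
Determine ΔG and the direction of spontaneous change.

Q = [Ag(NH₃)₂⁺] / ([Ag⁺]·[NH₃]²) = (0.0538) / ((0.0999)·(6.44e-4)²) = 1.30e6
ΔG = RT ln(Q/Keq) = (8.314 J mol⁻¹ K⁻¹)(318 K) × ln(1.30e6/4.12e6)
   = (2.644 kJ/mol)(-1.153) = -3.05 kJ/mol
ΔG < 0, so the forward reaction is spontaneous (proceeds forward).

ΔG = -3.05 kJ/mol; the forward reaction is spontaneous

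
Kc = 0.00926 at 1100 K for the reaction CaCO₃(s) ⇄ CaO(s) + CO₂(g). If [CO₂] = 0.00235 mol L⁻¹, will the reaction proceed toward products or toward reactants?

(CaCO₃, CaO are pure solids — omitted from Qc.)
Qc = [CO₂] = 0.00235
Qc = 0.00235 < Kc = 0.00926, so the forward reaction proceeds.

to the right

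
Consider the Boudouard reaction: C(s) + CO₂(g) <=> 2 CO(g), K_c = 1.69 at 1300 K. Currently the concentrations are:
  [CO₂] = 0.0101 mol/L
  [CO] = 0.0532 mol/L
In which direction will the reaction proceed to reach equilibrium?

in the forward direction

(C is a pure solid — omitted from Q_c.)
Q_c = [CO]² / [CO₂] = (0.0532)² / (0.0101) = 0.280
Q_c = 0.280 < K_c = 1.69, so the forward reaction proceeds.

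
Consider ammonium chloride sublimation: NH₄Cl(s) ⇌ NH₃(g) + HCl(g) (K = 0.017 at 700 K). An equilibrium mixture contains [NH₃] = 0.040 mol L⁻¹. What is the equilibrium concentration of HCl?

[HCl] = 0.42 mol L⁻¹

(NH₄Cl is a pure solid — omitted from K.)
At equilibrium, K = [NH₃]·[HCl] = 0.017.
(0.040)·([HCl]) = 0.017
[HCl] = 0.425 = 0.42 mol L⁻¹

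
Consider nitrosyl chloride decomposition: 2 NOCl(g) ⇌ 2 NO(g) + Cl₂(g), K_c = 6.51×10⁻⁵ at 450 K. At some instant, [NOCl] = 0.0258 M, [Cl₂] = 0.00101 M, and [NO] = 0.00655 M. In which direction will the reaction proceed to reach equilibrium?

Q_c = [NO]²·[Cl₂] / [NOCl]² = (0.00655)²·(0.00101) / (0.0258)² = 6.51×10⁻⁵
Q_c = 6.51×10⁻⁵ = K_c, so the system is already at equilibrium.

neither direction; the system is at equilibrium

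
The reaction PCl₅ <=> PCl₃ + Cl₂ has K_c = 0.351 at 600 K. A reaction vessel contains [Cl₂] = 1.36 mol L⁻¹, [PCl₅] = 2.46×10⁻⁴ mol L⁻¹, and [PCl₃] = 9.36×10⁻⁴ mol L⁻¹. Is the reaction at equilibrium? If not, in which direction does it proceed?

Q_c = [PCl₃]·[Cl₂] / [PCl₅] = (9.36×10⁻⁴)·(1.36) / (2.46×10⁻⁴) = 5.17
Q_c = 5.17 > K_c = 0.351, so the reverse reaction proceeds.

in the reverse direction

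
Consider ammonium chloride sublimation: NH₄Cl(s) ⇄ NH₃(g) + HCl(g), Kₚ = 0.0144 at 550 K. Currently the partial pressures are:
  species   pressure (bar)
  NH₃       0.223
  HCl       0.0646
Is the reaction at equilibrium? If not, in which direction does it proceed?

(NH₄Cl is a pure solid — omitted from Qₚ.)
Qₚ = P(NH₃)·P(HCl) = (0.223)·(0.0646) = 0.0144
Qₚ = 0.0144 = Kₚ, so the system is already at equilibrium.

no net change (already at equilibrium)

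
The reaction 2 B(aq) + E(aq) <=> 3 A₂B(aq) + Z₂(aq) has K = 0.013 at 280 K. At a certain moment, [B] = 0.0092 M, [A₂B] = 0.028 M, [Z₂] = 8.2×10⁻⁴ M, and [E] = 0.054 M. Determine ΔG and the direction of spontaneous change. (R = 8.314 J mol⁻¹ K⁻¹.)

ΔG = -2.78 kJ/mol; the forward reaction is spontaneous

Q = [A₂B]³·[Z₂] / ([B]²·[E]) = (0.028)³·(8.2×10⁻⁴) / ((0.0092)²·(0.054)) = 0.00394
ΔG = RT ln(Q/K) = (8.314 J mol⁻¹ K⁻¹)(280 K) × ln(0.00394/0.013)
   = (2.328 kJ/mol)(-1.194) = -2.78 kJ/mol
ΔG < 0, so the forward reaction is spontaneous (proceeds forward).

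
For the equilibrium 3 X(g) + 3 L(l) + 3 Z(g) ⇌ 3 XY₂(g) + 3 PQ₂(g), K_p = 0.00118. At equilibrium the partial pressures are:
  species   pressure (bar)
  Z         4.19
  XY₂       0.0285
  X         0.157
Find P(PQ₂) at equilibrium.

P(PQ₂) = 2.44 bar

(L is a pure liquid — omitted from K_p.)
At equilibrium, K_p = P(XY₂)³·P(PQ₂)³ / (P(X)³·P(Z)³) = 0.00118.
(0.0285)³·(P(PQ₂))³ / ((0.157)³·(4.19)³) = 0.00118
P(PQ₂)³ = 14.5 ⇒ P(PQ₂) = 2.44 bar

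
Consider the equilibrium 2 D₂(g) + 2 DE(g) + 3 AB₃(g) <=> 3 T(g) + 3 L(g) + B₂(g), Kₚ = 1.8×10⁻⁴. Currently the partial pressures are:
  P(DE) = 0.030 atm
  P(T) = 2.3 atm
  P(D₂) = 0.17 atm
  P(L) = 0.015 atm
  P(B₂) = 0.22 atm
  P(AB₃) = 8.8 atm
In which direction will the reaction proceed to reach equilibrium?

toward reactants

Qₚ = P(T)³·P(L)³·P(B₂) / (P(D₂)²·P(DE)²·P(AB₃)³) = (2.3)³·(0.015)³·(0.22) / ((0.17)²·(0.030)²·(8.8)³) = 5.1×10⁻⁴
Qₚ = 5.1×10⁻⁴ > Kₚ = 1.8×10⁻⁴, so the reverse reaction proceeds.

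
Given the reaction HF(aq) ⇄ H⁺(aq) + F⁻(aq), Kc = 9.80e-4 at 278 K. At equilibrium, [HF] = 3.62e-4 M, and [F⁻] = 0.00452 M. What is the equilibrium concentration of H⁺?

[H⁺] = 7.85e-5 M

At equilibrium, Kc = [H⁺]·[F⁻] / [HF] = 9.80e-4.
([H⁺])·(0.00452) / (3.62e-4) = 9.80e-4
[H⁺] = 7.85e-5 M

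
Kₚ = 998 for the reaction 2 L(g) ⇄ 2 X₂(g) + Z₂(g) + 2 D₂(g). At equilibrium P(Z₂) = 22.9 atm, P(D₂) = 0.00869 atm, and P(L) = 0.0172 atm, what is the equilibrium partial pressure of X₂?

P(X₂) = 13.1 atm

At equilibrium, Kₚ = P(X₂)²·P(Z₂)·P(D₂)² / P(L)² = 998.
(P(X₂))²·(22.9)·(0.00869)² / (0.0172)² = 998
P(X₂)² = 171 ⇒ P(X₂) = 13.1 atm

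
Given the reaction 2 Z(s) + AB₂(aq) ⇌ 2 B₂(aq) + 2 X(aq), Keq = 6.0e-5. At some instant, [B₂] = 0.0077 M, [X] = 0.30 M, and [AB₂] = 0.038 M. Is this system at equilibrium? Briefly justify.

no; Q > K, reaction proceeds in reverse

(Z is a pure solid — omitted from Q.)
Q = [B₂]²·[X]² / [AB₂] = (0.0077)²·(0.30)² / (0.038) = 1.4e-4
Q = 1.4e-4 > Keq = 6.0e-5: net reverse reaction.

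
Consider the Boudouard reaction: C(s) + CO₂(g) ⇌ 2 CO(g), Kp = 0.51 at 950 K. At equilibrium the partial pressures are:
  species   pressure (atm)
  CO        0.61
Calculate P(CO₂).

P(CO₂) = 0.73 atm

(C is a pure solid — omitted from Kp.)
At equilibrium, Kp = P(CO)² / P(CO₂) = 0.51.
(0.61)² / (P(CO₂)) = 0.51
P(CO₂) = 0.730 = 0.73 atm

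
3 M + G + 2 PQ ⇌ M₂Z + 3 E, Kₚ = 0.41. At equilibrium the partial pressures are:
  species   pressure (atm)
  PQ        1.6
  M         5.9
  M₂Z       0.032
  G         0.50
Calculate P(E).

P(E) = 15 atm

At equilibrium, Kₚ = P(M₂Z)·P(E)³ / (P(M)³·P(G)·P(PQ)²) = 0.41.
(0.032)·(P(E))³ / ((5.9)³·(0.50)·(1.6)²) = 0.41
P(E)³ = 3370 ⇒ P(E) = 15 atm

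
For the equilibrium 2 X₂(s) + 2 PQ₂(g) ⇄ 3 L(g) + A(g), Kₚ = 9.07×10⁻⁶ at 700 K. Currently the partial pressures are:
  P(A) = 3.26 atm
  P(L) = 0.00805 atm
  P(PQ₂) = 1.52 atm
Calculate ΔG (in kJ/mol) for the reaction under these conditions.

ΔG = -14.6 kJ/mol

(X₂ is a pure solid — omitted from Qₚ.)
Qₚ = P(L)³·P(A) / P(PQ₂)² = (0.00805)³·(3.26) / (1.52)² = 7.36×10⁻⁷
ΔG = RT ln(Qₚ/Kₚ) = (8.314 J mol⁻¹ K⁻¹)(700 K) × ln(7.36×10⁻⁷/9.07×10⁻⁶)
   = (5.820 kJ/mol)(-2.511) = -14.6 kJ/mol
ΔG < 0, so the forward reaction is spontaneous (proceeds forward).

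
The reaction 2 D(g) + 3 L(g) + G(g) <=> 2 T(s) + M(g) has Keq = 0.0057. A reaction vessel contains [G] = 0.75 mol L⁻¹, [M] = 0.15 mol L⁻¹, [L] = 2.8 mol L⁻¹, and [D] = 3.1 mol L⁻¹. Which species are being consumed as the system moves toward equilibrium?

(T is a pure solid — omitted from Q.)
Q = [M] / ([D]²·[L]³·[G]) = (0.15) / ((3.1)²·(2.8)³·(0.75)) = 9.5×10⁻⁴
Q = 9.5×10⁻⁴ < Keq = 0.0057: net forward reaction.

D, L, G (reactants)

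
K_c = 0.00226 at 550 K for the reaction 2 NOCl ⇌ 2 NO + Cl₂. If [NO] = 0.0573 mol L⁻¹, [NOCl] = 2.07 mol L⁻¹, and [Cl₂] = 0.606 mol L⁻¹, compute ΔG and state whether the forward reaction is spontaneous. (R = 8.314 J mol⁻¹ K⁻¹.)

Q_c = [NO]²·[Cl₂] / [NOCl]² = (0.0573)²·(0.606) / (2.07)² = 4.64×10⁻⁴
ΔG = RT ln(Q_c/K_c) = (8.314 J mol⁻¹ K⁻¹)(550 K) × ln(4.64×10⁻⁴/0.00226)
   = (4.573 kJ/mol)(-1.583) = -7.24 kJ/mol
ΔG < 0, so the forward reaction is spontaneous (proceeds forward).

ΔG = -7.24 kJ/mol; the forward reaction is spontaneous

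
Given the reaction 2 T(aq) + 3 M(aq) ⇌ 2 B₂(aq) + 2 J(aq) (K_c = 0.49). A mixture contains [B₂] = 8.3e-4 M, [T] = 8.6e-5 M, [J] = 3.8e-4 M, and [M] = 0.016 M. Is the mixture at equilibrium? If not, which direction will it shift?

Q_c = [B₂]²·[J]² / ([T]²·[M]³) = (8.3e-4)²·(3.8e-4)² / ((8.6e-5)²·(0.016)³) = 3.3
Q_c = 3.3 > K_c = 0.49: net reverse reaction.

no; Q > K, reaction proceeds in reverse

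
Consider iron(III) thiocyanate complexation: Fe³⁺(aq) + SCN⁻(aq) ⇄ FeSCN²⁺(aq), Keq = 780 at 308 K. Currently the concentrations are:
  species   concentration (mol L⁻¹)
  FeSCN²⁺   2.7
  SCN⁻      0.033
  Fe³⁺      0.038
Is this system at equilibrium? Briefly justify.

no; Q > K, reaction proceeds in reverse

Q = [FeSCN²⁺] / ([Fe³⁺]·[SCN⁻]) = (2.7) / ((0.038)·(0.033)) = 2200
Q = 2200 > Keq = 780: net reverse reaction.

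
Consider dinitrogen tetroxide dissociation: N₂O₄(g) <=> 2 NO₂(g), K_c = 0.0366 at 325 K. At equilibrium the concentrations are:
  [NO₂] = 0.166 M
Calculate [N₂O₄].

At equilibrium, K_c = [NO₂]² / [N₂O₄] = 0.0366.
(0.166)² / ([N₂O₄]) = 0.0366
[N₂O₄] = 0.753 M

[N₂O₄] = 0.753 M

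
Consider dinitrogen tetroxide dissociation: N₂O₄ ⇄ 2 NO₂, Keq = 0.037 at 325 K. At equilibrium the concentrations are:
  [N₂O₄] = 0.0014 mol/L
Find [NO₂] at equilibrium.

At equilibrium, Keq = [NO₂]² / [N₂O₄] = 0.037.
([NO₂])² / (0.0014) = 0.037
[NO₂]² = 5.18×10⁻⁵ ⇒ [NO₂] = 0.0072 mol/L

[NO₂] = 0.0072 mol/L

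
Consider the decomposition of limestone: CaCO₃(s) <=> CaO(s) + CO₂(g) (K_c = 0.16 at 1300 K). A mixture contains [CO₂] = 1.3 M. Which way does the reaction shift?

(CaCO₃, CaO are pure solids — omitted from Q_c.)
Q_c = [CO₂] = 1.3
Q_c = 1.3 > K_c = 0.16, so the reverse reaction proceeds.

to the left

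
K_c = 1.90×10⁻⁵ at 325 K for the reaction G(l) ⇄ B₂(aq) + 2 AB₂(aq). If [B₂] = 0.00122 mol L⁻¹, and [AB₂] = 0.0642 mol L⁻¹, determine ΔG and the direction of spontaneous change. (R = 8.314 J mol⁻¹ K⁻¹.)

(G is a pure liquid — omitted from Q_c.)
Q_c = [B₂]·[AB₂]² = (0.00122)·(0.0642)² = 5.03×10⁻⁶
ΔG = RT ln(Q_c/K_c) = (8.314 J mol⁻¹ K⁻¹)(325 K) × ln(5.03×10⁻⁶/1.90×10⁻⁵)
   = (2.702 kJ/mol)(-1.329) = -3.59 kJ/mol
ΔG < 0, so the forward reaction is spontaneous (proceeds forward).

ΔG = -3.59 kJ/mol; the forward reaction is spontaneous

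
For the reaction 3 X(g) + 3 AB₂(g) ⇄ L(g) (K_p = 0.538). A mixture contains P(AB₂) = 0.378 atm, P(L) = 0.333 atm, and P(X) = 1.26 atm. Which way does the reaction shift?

to the left

Q_p = P(L) / (P(X)³·P(AB₂)³) = (0.333) / ((1.26)³·(0.378)³) = 3.08
Q_p = 3.08 > K_p = 0.538, so the reverse reaction proceeds.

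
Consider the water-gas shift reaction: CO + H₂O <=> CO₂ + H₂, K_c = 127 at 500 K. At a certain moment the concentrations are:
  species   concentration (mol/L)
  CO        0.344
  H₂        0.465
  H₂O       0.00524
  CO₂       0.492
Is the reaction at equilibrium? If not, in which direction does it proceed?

Q_c = [CO₂]·[H₂] / ([CO]·[H₂O]) = (0.492)·(0.465) / ((0.344)·(0.00524)) = 127
Q_c = 127 = K_c, so the system is already at equilibrium.

no net change (already at equilibrium)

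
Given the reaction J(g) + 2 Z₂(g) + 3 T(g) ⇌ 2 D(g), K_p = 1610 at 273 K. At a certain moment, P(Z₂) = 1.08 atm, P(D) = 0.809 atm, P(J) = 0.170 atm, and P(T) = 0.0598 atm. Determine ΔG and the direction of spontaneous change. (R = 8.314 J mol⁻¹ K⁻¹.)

Q_p = P(D)² / (P(J)·P(Z₂)²·P(T)³) = (0.809)² / ((0.170)·(1.08)²·(0.0598)³) = 15400
ΔG = RT ln(Q_p/K_p) = (8.314 J mol⁻¹ K⁻¹)(273 K) × ln(15400/1610)
   = (2.270 kJ/mol)(2.258) = 5.13 kJ/mol
ΔG > 0, so the forward reaction is non-spontaneous (proceeds in reverse).

ΔG = 5.13 kJ/mol; the forward reaction is non-spontaneous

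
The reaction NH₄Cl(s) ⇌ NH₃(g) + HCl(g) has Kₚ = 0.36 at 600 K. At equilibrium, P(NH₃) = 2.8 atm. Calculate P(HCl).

(NH₄Cl is a pure solid — omitted from Kₚ.)
At equilibrium, Kₚ = P(NH₃)·P(HCl) = 0.36.
(2.8)·(P(HCl)) = 0.36
P(HCl) = 0.129 = 0.13 atm

P(HCl) = 0.13 atm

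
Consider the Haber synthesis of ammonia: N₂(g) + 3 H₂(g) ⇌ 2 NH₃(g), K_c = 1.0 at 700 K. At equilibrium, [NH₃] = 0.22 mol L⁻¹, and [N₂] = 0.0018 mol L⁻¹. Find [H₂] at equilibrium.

At equilibrium, K_c = [NH₃]² / ([N₂]·[H₂]³) = 1.0.
(0.22)² / ((0.0018)·([H₂])³) = 1.0
[H₂]³ = 26.9 ⇒ [H₂] = 3.0 mol L⁻¹

[H₂] = 3.0 mol L⁻¹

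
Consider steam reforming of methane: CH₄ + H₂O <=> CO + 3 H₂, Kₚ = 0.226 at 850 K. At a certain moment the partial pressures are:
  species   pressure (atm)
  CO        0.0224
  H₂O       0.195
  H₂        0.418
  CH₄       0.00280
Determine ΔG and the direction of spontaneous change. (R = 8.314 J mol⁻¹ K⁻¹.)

Qₚ = P(CO)·P(H₂)³ / (P(CH₄)·P(H₂O)) = (0.0224)·(0.418)³ / ((0.00280)·(0.195)) = 3.00
ΔG = RT ln(Qₚ/Kₚ) = (8.314 J mol⁻¹ K⁻¹)(850 K) × ln(3.00/0.226)
   = (7.067 kJ/mol)(2.586) = 18.3 kJ/mol
ΔG > 0, so the forward reaction is non-spontaneous (proceeds in reverse).

ΔG = 18.3 kJ/mol; the forward reaction is non-spontaneous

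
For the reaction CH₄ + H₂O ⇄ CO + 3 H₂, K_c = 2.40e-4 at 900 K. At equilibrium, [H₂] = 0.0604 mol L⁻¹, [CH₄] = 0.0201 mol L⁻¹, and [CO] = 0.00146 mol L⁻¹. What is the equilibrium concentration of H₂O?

[H₂O] = 0.0667 mol L⁻¹

At equilibrium, K_c = [CO]·[H₂]³ / ([CH₄]·[H₂O]) = 2.40e-4.
(0.00146)·(0.0604)³ / ((0.0201)·([H₂O])) = 2.40e-4
[H₂O] = 0.0667 mol L⁻¹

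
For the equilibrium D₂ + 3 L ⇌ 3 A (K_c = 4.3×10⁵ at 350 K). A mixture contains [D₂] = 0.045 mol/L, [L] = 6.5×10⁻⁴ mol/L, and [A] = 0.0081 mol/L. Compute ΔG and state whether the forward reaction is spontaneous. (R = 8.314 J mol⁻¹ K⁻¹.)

ΔG = -6.70 kJ/mol; the forward reaction is spontaneous

Q_c = [A]³ / ([D₂]·[L]³) = (0.0081)³ / ((0.045)·(6.5×10⁻⁴)³) = 43000
ΔG = RT ln(Q_c/K_c) = (8.314 J mol⁻¹ K⁻¹)(350 K) × ln(43000/4.3×10⁵)
   = (2.910 kJ/mol)(-2.303) = -6.70 kJ/mol
ΔG < 0, so the forward reaction is spontaneous (proceeds forward).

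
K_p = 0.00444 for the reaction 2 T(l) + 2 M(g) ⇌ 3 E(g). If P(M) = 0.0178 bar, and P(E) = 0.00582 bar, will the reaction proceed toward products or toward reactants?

in the forward direction

(T is a pure liquid — omitted from Q_p.)
Q_p = P(E)³ / P(M)² = (0.00582)³ / (0.0178)² = 6.22×10⁻⁴
Q_p = 6.22×10⁻⁴ < K_p = 0.00444, so the forward reaction proceeds.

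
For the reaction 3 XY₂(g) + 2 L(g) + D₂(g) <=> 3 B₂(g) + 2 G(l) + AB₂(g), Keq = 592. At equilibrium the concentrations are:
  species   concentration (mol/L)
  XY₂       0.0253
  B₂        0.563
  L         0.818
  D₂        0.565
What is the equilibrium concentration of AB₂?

(G is a pure liquid — omitted from Keq.)
At equilibrium, Keq = [B₂]³·[AB₂] / ([XY₂]³·[L]²·[D₂]) = 592.
(0.563)³·([AB₂]) / ((0.0253)³·(0.818)²·(0.565)) = 592
[AB₂] = 0.0203 mol/L

[AB₂] = 0.0203 mol/L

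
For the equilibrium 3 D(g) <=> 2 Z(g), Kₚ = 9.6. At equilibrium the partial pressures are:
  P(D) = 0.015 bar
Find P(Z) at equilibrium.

P(Z) = 0.0057 bar

At equilibrium, Kₚ = P(Z)² / P(D)³ = 9.6.
(P(Z))² / (0.015)³ = 9.6
P(Z)² = 3.24×10⁻⁵ ⇒ P(Z) = 0.0057 bar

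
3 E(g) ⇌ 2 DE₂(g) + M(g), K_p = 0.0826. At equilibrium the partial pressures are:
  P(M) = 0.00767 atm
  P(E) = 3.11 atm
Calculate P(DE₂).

At equilibrium, K_p = P(DE₂)²·P(M) / P(E)³ = 0.0826.
(P(DE₂))²·(0.00767) / (3.11)³ = 0.0826
P(DE₂)² = 324 ⇒ P(DE₂) = 18.0 atm

P(DE₂) = 18.0 atm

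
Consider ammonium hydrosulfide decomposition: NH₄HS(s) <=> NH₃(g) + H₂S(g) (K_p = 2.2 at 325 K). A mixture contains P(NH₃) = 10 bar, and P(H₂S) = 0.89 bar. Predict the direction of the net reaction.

in the reverse direction

(NH₄HS is a pure solid — omitted from Q_p.)
Q_p = P(NH₃)·P(H₂S) = (10)·(0.89) = 8.9
Q_p = 8.9 > K_p = 2.2, so the reverse reaction proceeds.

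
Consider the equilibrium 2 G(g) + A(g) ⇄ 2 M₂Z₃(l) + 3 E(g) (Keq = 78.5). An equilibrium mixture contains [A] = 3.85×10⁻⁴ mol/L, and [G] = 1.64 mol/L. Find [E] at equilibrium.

(M₂Z₃ is a pure liquid — omitted from Keq.)
At equilibrium, Keq = [E]³ / ([G]²·[A]) = 78.5.
([E])³ / ((1.64)²·(3.85×10⁻⁴)) = 78.5
[E]³ = 0.0813 ⇒ [E] = 0.433 mol/L

[E] = 0.433 mol/L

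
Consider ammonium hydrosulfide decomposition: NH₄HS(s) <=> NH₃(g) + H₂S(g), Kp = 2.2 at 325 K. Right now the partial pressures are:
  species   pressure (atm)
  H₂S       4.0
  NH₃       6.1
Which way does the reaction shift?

(NH₄HS is a pure solid — omitted from Qp.)
Qp = P(NH₃)·P(H₂S) = (6.1)·(4.0) = 24
Qp = 24 > Kp = 2.2, so the reverse reaction proceeds.

toward reactants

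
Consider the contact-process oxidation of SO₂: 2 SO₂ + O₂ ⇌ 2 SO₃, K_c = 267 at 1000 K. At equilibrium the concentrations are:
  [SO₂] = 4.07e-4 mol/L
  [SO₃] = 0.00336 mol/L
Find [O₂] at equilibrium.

At equilibrium, K_c = [SO₃]² / ([SO₂]²·[O₂]) = 267.
(0.00336)² / ((4.07e-4)²·([O₂])) = 267
[O₂] = 0.255 mol/L

[O₂] = 0.255 mol/L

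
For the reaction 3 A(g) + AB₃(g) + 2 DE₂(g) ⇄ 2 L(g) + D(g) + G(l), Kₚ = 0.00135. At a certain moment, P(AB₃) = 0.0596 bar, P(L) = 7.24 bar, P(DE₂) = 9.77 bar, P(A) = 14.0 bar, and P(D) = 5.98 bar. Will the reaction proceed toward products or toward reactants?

in the reverse direction

(G is a pure liquid — omitted from Qₚ.)
Qₚ = P(L)²·P(D) / (P(A)³·P(AB₃)·P(DE₂)²) = (7.24)²·(5.98) / ((14.0)³·(0.0596)·(9.77)²) = 0.0201
Qₚ = 0.0201 > Kₚ = 0.00135, so the reverse reaction proceeds.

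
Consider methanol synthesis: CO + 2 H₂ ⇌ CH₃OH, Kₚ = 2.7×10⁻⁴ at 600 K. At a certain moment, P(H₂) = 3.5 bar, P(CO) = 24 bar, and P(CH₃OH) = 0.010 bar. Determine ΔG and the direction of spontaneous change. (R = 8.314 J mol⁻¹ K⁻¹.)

Qₚ = P(CH₃OH) / (P(CO)·P(H₂)²) = (0.010) / ((24)·(3.5)²) = 3.40×10⁻⁵
ΔG = RT ln(Qₚ/Kₚ) = (8.314 J mol⁻¹ K⁻¹)(600 K) × ln(3.40×10⁻⁵/2.7×10⁻⁴)
   = (4.988 kJ/mol)(-2.072) = -10.3 kJ/mol
ΔG < 0, so the forward reaction is spontaneous (proceeds forward).

ΔG = -10.3 kJ/mol; the forward reaction is spontaneous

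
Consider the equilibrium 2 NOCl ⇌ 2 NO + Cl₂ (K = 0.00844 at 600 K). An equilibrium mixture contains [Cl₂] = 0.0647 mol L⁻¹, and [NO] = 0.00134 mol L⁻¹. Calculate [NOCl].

[NOCl] = 0.00371 mol L⁻¹

At equilibrium, K = [NO]²·[Cl₂] / [NOCl]² = 0.00844.
(0.00134)²·(0.0647) / ([NOCl])² = 0.00844
[NOCl]² = 1.38×10⁻⁵ ⇒ [NOCl] = 0.00371 mol L⁻¹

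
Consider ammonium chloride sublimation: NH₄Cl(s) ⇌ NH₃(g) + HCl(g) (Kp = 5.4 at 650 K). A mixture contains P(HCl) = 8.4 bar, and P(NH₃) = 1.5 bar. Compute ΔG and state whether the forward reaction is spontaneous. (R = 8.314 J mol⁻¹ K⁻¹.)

(NH₄Cl is a pure solid — omitted from Qp.)
Qp = P(NH₃)·P(HCl) = (1.5)·(8.4) = 12.6
ΔG = RT ln(Qp/Kp) = (8.314 J mol⁻¹ K⁻¹)(650 K) × ln(12.6/5.4)
   = (5.404 kJ/mol)(0.8473) = 4.58 kJ/mol
ΔG > 0, so the forward reaction is non-spontaneous (proceeds in reverse).

ΔG = 4.58 kJ/mol; the forward reaction is non-spontaneous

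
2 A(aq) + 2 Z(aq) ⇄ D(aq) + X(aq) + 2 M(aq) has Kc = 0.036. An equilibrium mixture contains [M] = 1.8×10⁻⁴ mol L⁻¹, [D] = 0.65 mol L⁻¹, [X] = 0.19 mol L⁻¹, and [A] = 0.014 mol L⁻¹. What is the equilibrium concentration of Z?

At equilibrium, Kc = [D]·[X]·[M]² / ([A]²·[Z]²) = 0.036.
(0.65)·(0.19)·(1.8×10⁻⁴)² / ((0.014)²·([Z])²) = 0.036
[Z]² = 5.67×10⁻⁴ ⇒ [Z] = 0.024 mol L⁻¹

[Z] = 0.024 mol L⁻¹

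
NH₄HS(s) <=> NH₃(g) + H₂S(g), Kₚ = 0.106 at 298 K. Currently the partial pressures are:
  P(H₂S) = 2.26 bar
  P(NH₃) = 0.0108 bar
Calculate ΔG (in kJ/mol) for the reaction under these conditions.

ΔG = -3.64 kJ/mol

(NH₄HS is a pure solid — omitted from Qₚ.)
Qₚ = P(NH₃)·P(H₂S) = (0.0108)·(2.26) = 0.0244
ΔG = RT ln(Qₚ/Kₚ) = (8.314 J mol⁻¹ K⁻¹)(298 K) × ln(0.0244/0.106)
   = (2.478 kJ/mol)(-1.469) = -3.64 kJ/mol
ΔG < 0, so the forward reaction is spontaneous (proceeds forward).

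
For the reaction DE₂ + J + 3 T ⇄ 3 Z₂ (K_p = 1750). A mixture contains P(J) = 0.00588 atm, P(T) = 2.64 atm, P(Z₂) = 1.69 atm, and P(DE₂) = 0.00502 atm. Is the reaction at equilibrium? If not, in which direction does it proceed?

to the left

Q_p = P(Z₂)³ / (P(DE₂)·P(J)·P(T)³) = (1.69)³ / ((0.00502)·(0.00588)·(2.64)³) = 8890
Q_p = 8890 > K_p = 1750, so the reverse reaction proceeds.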